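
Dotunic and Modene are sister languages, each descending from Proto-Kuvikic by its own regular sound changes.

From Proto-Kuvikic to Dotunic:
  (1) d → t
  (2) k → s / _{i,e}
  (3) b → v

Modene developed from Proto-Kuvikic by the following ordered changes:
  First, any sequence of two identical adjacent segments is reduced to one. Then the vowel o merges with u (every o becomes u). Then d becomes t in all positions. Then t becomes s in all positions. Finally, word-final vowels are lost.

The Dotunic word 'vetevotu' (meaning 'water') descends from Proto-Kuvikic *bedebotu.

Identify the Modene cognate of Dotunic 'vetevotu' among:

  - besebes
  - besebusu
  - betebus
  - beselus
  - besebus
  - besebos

Modene: *bedebotu > bedebutu > betebutu > besebusu > besebus  (by vowel merger, unconditioned shift, unconditioned shift, apocope)
Among the options, 'besebus' alone shows every Modene change applied in order.

besebus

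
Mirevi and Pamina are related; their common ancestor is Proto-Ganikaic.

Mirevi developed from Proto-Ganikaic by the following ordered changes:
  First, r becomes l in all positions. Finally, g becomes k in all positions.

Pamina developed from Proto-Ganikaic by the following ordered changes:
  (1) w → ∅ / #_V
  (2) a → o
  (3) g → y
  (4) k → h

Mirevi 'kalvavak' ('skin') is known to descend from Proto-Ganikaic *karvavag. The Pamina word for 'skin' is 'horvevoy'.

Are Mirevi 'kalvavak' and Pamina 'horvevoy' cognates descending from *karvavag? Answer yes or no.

no

Derive the expected Pamina reflex of *karvavag:
Pamina: *karvavag
  karvavag (rule 1 does not apply)
  karvavag → korvovog   [vowel merger]
  korvovog → korvovoy   [unconditioned shift]
  korvovoy → horvovoy   [unconditioned shift]
  giving Pamina horvovoy.
The regular Pamina reflex would be 'horvovoy', but the attested form is 'horvevoy'. The correspondence is irregular, so they are not cognates (the Pamina form has a different source).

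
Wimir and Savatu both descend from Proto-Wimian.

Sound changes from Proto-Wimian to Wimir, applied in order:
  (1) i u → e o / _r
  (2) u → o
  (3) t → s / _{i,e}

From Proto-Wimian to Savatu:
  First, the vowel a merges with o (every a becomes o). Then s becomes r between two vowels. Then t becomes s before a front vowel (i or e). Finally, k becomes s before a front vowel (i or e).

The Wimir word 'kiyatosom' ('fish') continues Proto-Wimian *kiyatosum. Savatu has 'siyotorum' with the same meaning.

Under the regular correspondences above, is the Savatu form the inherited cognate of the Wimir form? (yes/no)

yes

Derive the expected Savatu reflex of *kiyatosum:
Savatu: *kiyatosum
  kiyatosum → kiyotosum   [vowel merger]
  kiyotosum → kiyotorum   [rhotacism]
  kiyotorum (rule 3 does not apply)
  kiyotorum → siyotorum   [palatalisation]
  giving Savatu siyotorum.
Savatu 'siyotorum' matches the regular reflex exactly, so the pair is cognate.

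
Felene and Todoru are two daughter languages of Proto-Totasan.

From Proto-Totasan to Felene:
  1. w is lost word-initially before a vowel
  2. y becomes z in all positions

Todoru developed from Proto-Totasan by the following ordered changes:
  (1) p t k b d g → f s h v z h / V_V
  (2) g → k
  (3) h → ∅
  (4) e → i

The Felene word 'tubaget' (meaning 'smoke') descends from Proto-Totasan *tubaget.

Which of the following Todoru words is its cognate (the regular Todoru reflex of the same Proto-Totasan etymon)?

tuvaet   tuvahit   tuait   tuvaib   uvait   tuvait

tuvait

Todoru: start from *tubaget.
  rule 1 (intervocalic lenition): tubaget → tuvahet
  rule 2: no change — tuvahet
  rule 3 (h-loss): tuvahet → tuvaet
  rule 4 (vowel merger): tuvaet → tuvait
  ⇒ Todoru tuvait
Only 'tuvait' matches the regular Todoru development of *tubaget.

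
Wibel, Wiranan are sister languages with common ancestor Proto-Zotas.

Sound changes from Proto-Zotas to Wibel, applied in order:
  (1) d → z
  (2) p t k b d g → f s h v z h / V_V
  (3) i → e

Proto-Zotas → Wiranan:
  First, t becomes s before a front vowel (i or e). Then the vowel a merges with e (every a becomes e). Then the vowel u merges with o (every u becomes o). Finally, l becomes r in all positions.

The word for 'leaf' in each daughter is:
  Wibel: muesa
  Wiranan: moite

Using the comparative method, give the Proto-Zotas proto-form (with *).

Position 4: Wibel has s, Wiranan has t. Wiranan preserves t here (none of its changes turn any other segment into t), so the proto-segment is *t.
Position 2: Wibel has u, Wiranan has o. Wibel preserves u here (none of its changes turn any other segment into u), so the proto-segment is *u.
Position 3: Wibel has e, Wiranan has i. Wiranan preserves i here (none of its changes turn any other segment into i), so the proto-segment is *i.
This points to *muita. Verify forward in each daughter:
Wibel: *muita
  muita (rule 1 does not apply)
  muita → muisa   [intervocalic lenition]
  muisa → muesa   [vowel merger]
  giving Wibel muesa.
Wiranan: *muita > muite > moite  (by vowel merger, vowel merger)
No other proto-form is consistent with every reflex, so the reconstruction is *muita.

*muita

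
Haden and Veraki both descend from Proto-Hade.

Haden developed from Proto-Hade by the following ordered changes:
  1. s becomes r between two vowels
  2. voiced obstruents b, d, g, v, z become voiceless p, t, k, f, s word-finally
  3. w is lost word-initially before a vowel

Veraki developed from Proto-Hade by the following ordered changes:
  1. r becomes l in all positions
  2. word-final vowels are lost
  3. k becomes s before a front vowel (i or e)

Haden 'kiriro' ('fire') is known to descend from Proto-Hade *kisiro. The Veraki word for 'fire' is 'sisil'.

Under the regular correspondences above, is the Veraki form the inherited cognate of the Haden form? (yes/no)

Derive the expected Veraki reflex of *kisiro:
Veraki: start from *kisiro.
  rule 1 (unconditioned shift): kisiro → kisilo
  rule 2 (apocope): kisilo → kisil
  rule 3 (palatalisation): kisil → sisil
  ⇒ Veraki sisil
Veraki 'sisil' matches the regular reflex exactly, so the pair is cognate.

yes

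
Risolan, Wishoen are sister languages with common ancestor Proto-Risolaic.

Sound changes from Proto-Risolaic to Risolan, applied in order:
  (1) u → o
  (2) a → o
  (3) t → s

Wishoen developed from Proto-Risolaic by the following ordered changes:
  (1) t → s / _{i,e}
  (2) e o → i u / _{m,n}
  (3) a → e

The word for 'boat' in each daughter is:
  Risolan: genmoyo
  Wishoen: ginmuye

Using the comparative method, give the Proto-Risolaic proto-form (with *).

*genmuya

Position 5: Risolan has o, Wishoen has u. Taking the neighbouring segments as reconstructed: Risolan o could go back to *a or *o or *u; Wishoen u can only go back to *u — the one source consistent with every daughter is *u.
Position 7: Risolan has o, Wishoen has e. Taking the neighbouring segments as reconstructed: Risolan o could go back to *a or *o or *u; Wishoen e could go back to *a or *e — the one source consistent with every daughter is *a.
Verify the candidate proto-form against each daughter:
Risolan: *genmuya > genmoya > genmoyo  (by vowel merger, vowel merger)
Wishoen: start from *genmuya.
  rule 1: no change — genmuya
  rule 2 (pre-nasal raising): genmuya → ginmuya
  rule 3 (vowel merger): ginmuya → ginmuye
  ⇒ Wishoen ginmuye
No other proto-form is consistent with every reflex, so the reconstruction is *genmuya.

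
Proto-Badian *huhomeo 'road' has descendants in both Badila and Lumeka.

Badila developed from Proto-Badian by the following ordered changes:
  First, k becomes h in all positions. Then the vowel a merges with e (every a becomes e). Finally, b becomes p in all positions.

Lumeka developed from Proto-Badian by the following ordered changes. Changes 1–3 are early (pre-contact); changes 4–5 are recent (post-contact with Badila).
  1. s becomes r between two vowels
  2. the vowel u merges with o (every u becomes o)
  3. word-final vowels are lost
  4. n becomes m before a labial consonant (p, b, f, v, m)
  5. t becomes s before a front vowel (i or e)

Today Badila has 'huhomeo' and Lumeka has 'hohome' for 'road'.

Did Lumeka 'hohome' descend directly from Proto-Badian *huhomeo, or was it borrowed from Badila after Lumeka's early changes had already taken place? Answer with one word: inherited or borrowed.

inherited

If inherited, *huhomeo would pass through all of Lumeka's changes:
Lumeka: *huhomeo > hohomeo > hohome  (by vowel merger, apocope)
If borrowed from Badila 'huhomeo' after the early changes, it would undergo only the recent ones:
  rule 4 (nasal place assimilation): no change (huhomeo)
  rule 5 (palatalisation): no change (huhomeo)
  ⇒ as a loan: huhomeo
Lumeka 'hohome' matches the inherited outcome exactly, so it is an inherited cognate, not a loan.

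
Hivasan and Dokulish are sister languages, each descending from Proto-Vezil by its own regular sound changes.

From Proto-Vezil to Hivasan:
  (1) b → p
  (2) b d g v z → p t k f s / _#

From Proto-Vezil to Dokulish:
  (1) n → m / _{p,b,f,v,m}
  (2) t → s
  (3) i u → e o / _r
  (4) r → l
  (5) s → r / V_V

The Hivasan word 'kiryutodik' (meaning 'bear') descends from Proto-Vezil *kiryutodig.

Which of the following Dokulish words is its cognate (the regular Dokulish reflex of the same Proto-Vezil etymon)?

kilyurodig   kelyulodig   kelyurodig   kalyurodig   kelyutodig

kelyurodig

Dokulish: *kiryutodig
  kiryutodig (rule 1 does not apply)
  kiryutodig → kiryusodig   [unconditioned shift]
  kiryusodig → keryusodig   [pre-rhotic lowering]
  keryusodig → kelyusodig   [unconditioned shift]
  kelyusodig → kelyurodig   [rhotacism]
  giving Dokulish kelyurodig.
Among the options, 'kelyurodig' alone shows every Dokulish change applied in order.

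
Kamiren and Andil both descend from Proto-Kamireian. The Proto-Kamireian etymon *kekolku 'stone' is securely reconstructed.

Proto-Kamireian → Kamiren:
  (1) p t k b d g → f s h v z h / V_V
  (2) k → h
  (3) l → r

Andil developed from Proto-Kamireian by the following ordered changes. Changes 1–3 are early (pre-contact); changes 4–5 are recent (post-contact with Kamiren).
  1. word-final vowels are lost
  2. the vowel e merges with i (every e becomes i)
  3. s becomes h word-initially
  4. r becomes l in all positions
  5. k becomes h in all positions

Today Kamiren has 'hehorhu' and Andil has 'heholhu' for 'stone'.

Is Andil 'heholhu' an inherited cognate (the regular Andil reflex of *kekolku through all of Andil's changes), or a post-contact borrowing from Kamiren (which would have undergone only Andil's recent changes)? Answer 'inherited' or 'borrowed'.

borrowed

If inherited, *kekolku would pass through all of Andil's changes:
Andil: start from *kekolku.
  rule 1 (apocope): kekolku → kekolk
  rule 2 (vowel merger): kekolk → kikolk
  rule 3: no change — kikolk
  rule 4: no change — kikolk
  rule 5 (unconditioned shift): kikolk → hiholh
  ⇒ Andil hiholh
If borrowed from Kamiren 'hehorhu' after the early changes, it would undergo only the recent ones:
  rule 4 (unconditioned shift): hehorhu → heholhu
  rule 5 (unconditioned shift): no change (heholhu)
  ⇒ as a loan: heholhu
Andil 'heholhu' matches the loan outcome 'heholhu', not the inherited 'hiholh' — it skipped the early Andil changes, so it was borrowed from Kamiren.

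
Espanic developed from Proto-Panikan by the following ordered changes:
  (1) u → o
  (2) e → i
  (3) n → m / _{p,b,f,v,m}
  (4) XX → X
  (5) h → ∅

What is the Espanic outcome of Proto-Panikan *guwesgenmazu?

gowisgimazo

Espanic: start from *guwesgenmazu.
  rule 1 (vowel merger): guwesgenmazu → gowesgenmazo
  rule 2 (vowel merger): gowesgenmazo → gowisginmazo
  rule 3 (nasal place assimilation): gowisginmazo → gowisgimmazo
  rule 4 (degemination): gowisgimmazo → gowisgimazo
  rule 5: no change — gowisgimazo
  ⇒ Espanic gowisgimazo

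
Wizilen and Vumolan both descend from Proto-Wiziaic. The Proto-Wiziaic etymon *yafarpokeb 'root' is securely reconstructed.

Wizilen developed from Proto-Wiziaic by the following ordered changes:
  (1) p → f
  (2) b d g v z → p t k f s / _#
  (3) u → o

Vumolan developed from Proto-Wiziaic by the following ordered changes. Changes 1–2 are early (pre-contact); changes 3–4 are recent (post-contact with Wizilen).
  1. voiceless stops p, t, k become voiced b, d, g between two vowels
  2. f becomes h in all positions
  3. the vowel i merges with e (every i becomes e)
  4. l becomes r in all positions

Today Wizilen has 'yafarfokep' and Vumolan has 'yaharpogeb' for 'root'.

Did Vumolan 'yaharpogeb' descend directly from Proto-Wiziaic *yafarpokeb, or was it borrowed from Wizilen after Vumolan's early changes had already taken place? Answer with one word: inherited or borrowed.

If inherited, *yafarpokeb would pass through all of Vumolan's changes:
Vumolan: start from *yafarpokeb.
  rule 1 (intervocalic voicing): yafarpokeb → yafarpogeb
  rule 2 (unconditioned shift): yafarpogeb → yaharpogeb
  rule 3: no change — yaharpogeb
  rule 4: no change — yaharpogeb
  ⇒ Vumolan yaharpogeb
If borrowed from Wizilen 'yafarfokep' after the early changes, it would undergo only the recent ones:
  rule 3 (vowel merger): no change (yafarfokep)
  rule 4 (unconditioned shift): no change (yafarfokep)
  ⇒ as a loan: yafarfokep
Vumolan 'yaharpogeb' matches the inherited outcome exactly, so it is an inherited cognate, not a loan.

inherited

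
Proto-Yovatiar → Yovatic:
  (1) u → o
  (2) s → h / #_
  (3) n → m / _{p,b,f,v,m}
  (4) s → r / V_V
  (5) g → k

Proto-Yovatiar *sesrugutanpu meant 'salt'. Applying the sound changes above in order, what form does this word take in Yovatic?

hesrokotampo

Yovatic: *sesrugutanpu
  sesrugutanpu → sesrogotanpo   [vowel merger]
  sesrogotanpo → hesrogotanpo   [debuccalisation]
  hesrogotanpo → hesrogotampo   [nasal place assimilation]
  hesrogotampo (rule 4 does not apply)
  hesrogotampo → hesrokotampo   [unconditioned shift]
  giving Yovatic hesrokotampo.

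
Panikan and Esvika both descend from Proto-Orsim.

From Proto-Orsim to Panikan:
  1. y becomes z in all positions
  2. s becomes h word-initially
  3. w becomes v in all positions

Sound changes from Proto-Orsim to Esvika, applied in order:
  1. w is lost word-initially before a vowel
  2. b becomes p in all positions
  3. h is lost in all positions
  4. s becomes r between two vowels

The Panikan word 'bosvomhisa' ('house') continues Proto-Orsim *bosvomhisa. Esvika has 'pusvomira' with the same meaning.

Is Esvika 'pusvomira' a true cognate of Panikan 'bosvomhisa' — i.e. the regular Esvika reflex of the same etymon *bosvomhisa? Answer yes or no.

Derive the expected Esvika reflex of *bosvomhisa:
Esvika: start from *bosvomhisa.
  rule 1: no change — bosvomhisa
  rule 2 (unconditioned shift): bosvomhisa → posvomhisa
  rule 3 (h-loss): posvomhisa → posvomisa
  rule 4 (rhotacism): posvomisa → posvomira
  ⇒ Esvika posvomira
The regular Esvika reflex would be 'posvomira', but the attested form is 'pusvomira'. The correspondence is irregular, so they are not cognates (the Esvika form has a different source).

no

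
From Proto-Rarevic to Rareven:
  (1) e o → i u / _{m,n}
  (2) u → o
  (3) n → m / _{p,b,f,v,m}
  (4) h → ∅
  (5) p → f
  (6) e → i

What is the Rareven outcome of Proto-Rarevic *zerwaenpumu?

Rareven: *zerwaenpumu > zerwainpumu > zerwainpomo > zerwaimpomo > zerwaimfomo > zirwaimfomo  (by pre-nasal raising, vowel merger, nasal place assimilation, unconditioned shift, vowel merger)

zirwaimfomo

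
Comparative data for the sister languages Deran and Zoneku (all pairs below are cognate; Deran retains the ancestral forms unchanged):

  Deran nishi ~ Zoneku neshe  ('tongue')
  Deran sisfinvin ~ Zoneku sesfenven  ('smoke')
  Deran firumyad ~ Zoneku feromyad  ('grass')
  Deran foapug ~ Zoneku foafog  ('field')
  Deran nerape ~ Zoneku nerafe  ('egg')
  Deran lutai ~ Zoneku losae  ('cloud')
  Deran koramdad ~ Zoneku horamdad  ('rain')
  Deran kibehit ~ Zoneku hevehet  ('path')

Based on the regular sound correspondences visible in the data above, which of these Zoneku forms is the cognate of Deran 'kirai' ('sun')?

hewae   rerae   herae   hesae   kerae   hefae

herae

kibehit ~ hevehet — Deran k corresponds to Zoneku h word-initially before a front vowel.
firumyad ~ feromyad — Deran i corresponds to Zoneku e after a consonant, before r.
lutai ~ losae — Deran i corresponds to Zoneku e word-finally.
Applying these to Deran 'kirai':
  kirai → hirai   (k→h word-initially before a front vowel)
  hirai → herai   (i→e after a consonant, before r)
  herai → herae   (i→e word-finally)
So the Zoneku cognate is 'herae'.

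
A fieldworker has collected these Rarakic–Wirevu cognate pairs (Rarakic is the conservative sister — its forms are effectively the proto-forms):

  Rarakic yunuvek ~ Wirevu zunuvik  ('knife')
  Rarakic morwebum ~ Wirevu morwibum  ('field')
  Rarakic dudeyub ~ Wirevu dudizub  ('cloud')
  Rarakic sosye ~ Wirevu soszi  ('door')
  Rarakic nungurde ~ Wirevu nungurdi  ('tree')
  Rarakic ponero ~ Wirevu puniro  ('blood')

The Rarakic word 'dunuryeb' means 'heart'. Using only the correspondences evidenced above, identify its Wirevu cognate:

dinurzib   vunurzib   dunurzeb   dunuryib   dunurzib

dunurzib

sosye ~ soszi — Rarakic y corresponds to Wirevu z after a consonant, before a front vowel.
morwebum ~ morwibum — Rarakic e corresponds to Wirevu i after a consonant, before a labial obstruent.
Applying these to Rarakic 'dunuryeb':
  dunuryeb → dunurzeb   (y→z after a consonant, before a front vowel)
  dunurzeb → dunurzib   (e→i after a consonant, before a labial obstruent)
So the Wirevu cognate is 'dunurzib'.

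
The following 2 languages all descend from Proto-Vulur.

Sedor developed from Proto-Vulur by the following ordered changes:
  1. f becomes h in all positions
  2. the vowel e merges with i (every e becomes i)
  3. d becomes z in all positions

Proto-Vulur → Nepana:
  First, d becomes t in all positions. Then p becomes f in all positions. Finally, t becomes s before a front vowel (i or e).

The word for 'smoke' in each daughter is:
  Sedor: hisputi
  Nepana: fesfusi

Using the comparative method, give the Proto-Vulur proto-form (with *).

*fesputi

Position 1: Sedor has h, Nepana has f. Taking the neighbouring segments as reconstructed: Sedor h could go back to *f or *h; Nepana f could go back to *p or *f — the one source consistent with every daughter is *f.
Position 4: Sedor has p, Nepana has f. Sedor preserves p here (none of its changes turn any other segment into p), so the proto-segment is *p.
Position 2: Sedor has i, Nepana has e. Nepana preserves e here (none of its changes turn any other segment into e), so the proto-segment is *e.
Continuing position by position gives *fesputi; check it forward:
Sedor: *fesputi
  fesputi → hesputi   [unconditioned shift]
  hesputi → hisputi   [vowel merger]
  hisputi (rule 3 does not apply)
  giving Sedor hisputi.
Nepana: start from *fesputi.
  rule 1: no change — fesputi
  rule 2 (unconditioned shift): fesputi → fesfuti
  rule 3 (palatalisation): fesfuti → fesfusi
  ⇒ Nepana fesfusi
*fesputi is the unique common source.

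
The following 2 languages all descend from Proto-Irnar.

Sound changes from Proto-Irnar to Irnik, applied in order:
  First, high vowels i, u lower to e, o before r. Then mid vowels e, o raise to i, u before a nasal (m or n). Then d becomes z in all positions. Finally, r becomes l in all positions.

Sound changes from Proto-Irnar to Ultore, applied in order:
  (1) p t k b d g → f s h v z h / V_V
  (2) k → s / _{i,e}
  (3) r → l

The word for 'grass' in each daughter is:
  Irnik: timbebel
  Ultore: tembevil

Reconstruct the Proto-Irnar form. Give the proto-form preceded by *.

*tembebir

Position 8: Irnik has l, Ultore has l. Taking the neighbouring segments as reconstructed: Irnik l can only go back to *r; Ultore l could go back to *l or *r — the one source consistent with every daughter is *r.
Position 6: Irnik has b, Ultore has v. Irnik preserves b here (none of its changes turn any other segment into b), so the proto-segment is *b.
Position 7: Irnik has e, Ultore has i. Ultore preserves i here (none of its changes turn any other segment into i), so the proto-segment is *i.
Verify the candidate proto-form against each daughter:
Irnik: start from *tembebir.
  rule 1 (pre-rhotic lowering): tembebir → tembeber
  rule 2 (pre-nasal raising): tembeber → timbeber
  rule 3: no change — timbeber
  rule 4 (unconditioned shift): timbeber → timbebel
  ⇒ Irnik timbebel
Ultore: start from *tembebir.
  rule 1 (intervocalic lenition): tembebir → tembevir
  rule 2: no change — tembevir
  rule 3 (unconditioned shift): tembevir → tembevil
  ⇒ Ultore tembevil
Only *tembebir yields all of Irnik timbebel, Ultore tembevil.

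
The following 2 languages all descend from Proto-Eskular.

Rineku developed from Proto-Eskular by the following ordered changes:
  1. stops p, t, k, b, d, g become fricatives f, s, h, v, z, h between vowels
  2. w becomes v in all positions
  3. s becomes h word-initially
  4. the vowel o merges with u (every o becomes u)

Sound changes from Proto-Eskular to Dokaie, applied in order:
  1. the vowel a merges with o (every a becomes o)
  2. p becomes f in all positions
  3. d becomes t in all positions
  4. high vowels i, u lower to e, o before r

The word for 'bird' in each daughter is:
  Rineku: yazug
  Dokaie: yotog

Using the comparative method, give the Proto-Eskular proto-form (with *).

Position 4: Rineku has u, Dokaie has o. Taking the neighbouring segments as reconstructed: Rineku u could go back to *o or *u; Dokaie o could go back to *a or *o — the one source consistent with every daughter is *o.
Position 2: Rineku has a, Dokaie has o. Rineku preserves a here (none of its changes turn any other segment into a), so the proto-segment is *a.
Verify the candidate proto-form against each daughter:
Rineku: *yadog
  yadog → yazog   [intervocalic lenition]
  yazog (rule 2 does not apply)
  yazog (rule 3 does not apply)
  yazog → yazug   [vowel merger]
  giving Rineku yazug.
Dokaie: *yadog
  yadog → yodog   [vowel merger]
  yodog (rule 2 does not apply)
  yodog → yotog   [unconditioned shift]
  yotog (rule 4 does not apply)
  giving Dokaie yotog.
No other proto-form is consistent with every reflex, so the reconstruction is *yadog.

*yadog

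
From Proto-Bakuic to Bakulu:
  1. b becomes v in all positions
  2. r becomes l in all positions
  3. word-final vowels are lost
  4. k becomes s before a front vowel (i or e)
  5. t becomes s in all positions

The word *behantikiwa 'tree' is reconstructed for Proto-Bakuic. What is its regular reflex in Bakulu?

Bakulu: *behantikiwa > vehantikiwa > vehantikiw > vehantisiw > vehansisiw  (by unconditioned shift, apocope, palatalisation, unconditioned shift)

vehansisiw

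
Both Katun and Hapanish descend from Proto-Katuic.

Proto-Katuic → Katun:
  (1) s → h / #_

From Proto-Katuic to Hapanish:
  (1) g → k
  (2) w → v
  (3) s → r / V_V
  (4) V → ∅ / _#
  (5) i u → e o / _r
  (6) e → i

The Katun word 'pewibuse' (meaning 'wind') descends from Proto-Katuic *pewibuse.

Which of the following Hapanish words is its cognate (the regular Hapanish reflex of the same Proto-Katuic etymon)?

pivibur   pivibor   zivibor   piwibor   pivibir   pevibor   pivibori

Hapanish: *pewibuse > pevibuse > pevibure > pevibur > pevibor > pivibor  (by unconditioned shift, rhotacism, apocope, pre-rhotic lowering, vowel merger)

pivibor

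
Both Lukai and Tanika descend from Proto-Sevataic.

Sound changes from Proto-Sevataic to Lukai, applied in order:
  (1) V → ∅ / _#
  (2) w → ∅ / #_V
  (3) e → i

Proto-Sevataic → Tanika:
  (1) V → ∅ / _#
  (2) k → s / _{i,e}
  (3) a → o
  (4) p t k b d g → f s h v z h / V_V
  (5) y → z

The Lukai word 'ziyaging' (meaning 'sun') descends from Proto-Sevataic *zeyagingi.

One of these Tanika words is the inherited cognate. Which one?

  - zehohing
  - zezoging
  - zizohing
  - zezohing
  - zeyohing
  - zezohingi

Tanika: *zeyagingi > zeyaging > zeyoging > zeyohing > zezohing  (by apocope, vowel merger, intervocalic lenition, unconditioned shift)
Only 'zezohing' matches the regular Tanika development of *zeyagingi.

zezohing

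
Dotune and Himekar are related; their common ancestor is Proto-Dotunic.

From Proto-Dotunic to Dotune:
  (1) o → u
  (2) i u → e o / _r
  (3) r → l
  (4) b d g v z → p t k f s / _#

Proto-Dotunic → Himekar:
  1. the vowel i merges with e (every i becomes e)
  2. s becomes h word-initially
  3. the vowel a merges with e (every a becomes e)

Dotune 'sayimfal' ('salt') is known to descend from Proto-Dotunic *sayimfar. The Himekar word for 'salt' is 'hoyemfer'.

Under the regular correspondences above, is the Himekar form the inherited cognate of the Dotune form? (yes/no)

no

Derive the expected Himekar reflex of *sayimfar:
Himekar: *sayimfar > sayemfar > hayemfar > heyemfer  (by vowel merger, debuccalisation, vowel merger)
The regular Himekar reflex would be 'heyemfer', but the attested form is 'hoyemfer'. The correspondence is irregular, so they are not cognates (the Himekar form has a different source).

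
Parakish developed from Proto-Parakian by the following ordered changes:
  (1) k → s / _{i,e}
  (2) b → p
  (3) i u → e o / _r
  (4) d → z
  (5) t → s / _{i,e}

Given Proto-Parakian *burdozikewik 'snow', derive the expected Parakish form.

porzozisewik

Parakish: start from *burdozikewik.
  rule 1 (palatalisation): burdozikewik → burdozisewik
  rule 2 (unconditioned shift): burdozisewik → purdozisewik
  rule 3 (pre-rhotic lowering): purdozisewik → pordozisewik
  rule 4 (unconditioned shift): pordozisewik → porzozisewik
  rule 5: no change — porzozisewik
  ⇒ Parakish porzozisewik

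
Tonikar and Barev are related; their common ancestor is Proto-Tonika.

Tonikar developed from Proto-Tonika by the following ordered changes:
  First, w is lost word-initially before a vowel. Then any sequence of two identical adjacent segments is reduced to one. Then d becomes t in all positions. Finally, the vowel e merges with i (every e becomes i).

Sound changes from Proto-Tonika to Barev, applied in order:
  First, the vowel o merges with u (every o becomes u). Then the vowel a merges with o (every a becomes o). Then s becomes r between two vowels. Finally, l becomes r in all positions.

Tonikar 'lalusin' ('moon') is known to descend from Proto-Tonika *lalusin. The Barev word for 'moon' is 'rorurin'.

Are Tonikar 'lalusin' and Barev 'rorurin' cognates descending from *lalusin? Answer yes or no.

yes

Derive the expected Barev reflex of *lalusin:
Barev: start from *lalusin.
  rule 1: no change — lalusin
  rule 2 (vowel merger): lalusin → lolusin
  rule 3 (rhotacism): lolusin → lolurin
  rule 4 (unconditioned shift): lolurin → rorurin
  ⇒ Barev rorurin
Barev 'rorurin' matches the regular reflex exactly, so the pair is cognate.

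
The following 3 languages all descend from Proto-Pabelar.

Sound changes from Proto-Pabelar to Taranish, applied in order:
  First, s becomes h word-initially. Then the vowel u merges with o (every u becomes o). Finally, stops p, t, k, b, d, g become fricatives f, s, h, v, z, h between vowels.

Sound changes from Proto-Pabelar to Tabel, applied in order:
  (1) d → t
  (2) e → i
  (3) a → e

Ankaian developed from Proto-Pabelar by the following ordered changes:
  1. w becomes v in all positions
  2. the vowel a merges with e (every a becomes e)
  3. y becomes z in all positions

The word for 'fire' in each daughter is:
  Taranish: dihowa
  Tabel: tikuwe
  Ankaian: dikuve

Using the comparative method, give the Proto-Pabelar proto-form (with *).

*dikuwa

Position 5: Taranish has w, Tabel has w, Ankaian has v. Taranish preserves w here (none of its changes turn any other segment into w), so the proto-segment is *w.
Position 4: Taranish has o, Tabel has u, Ankaian has u. Tabel preserves u here (none of its changes turn any other segment into u), so the proto-segment is *u.
Continuing position by position gives *dikuwa; check it forward:
Taranish: *dikuwa > dikowa > dihowa  (by vowel merger, intervocalic lenition)
Tabel: *dikuwa > tikuwa > tikuwe  (by unconditioned shift, vowel merger)
Ankaian: *dikuwa
  dikuwa → dikuva   [unconditioned shift]
  dikuva → dikuve   [vowel merger]
  dikuve (rule 3 does not apply)
  giving Ankaian dikuve.
Only *dikuwa yields all of Taranish dihowa, Tabel tikuwe, Ankaian dikuve.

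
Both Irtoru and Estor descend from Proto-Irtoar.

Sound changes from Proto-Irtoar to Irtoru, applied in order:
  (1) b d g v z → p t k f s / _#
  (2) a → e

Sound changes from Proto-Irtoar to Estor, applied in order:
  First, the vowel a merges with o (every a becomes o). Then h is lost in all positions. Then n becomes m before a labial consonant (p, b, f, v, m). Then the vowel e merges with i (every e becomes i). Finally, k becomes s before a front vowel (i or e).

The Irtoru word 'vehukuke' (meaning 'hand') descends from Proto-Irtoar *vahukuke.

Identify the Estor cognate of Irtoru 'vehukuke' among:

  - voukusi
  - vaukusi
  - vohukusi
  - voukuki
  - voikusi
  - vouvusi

Estor: start from *vahukuke.
  rule 1 (vowel merger): vahukuke → vohukuke
  rule 2 (h-loss): vohukuke → voukuke
  rule 3: no change — voukuke
  rule 4 (vowel merger): voukuke → voukuki
  rule 5 (palatalisation): voukuki → voukusi
  ⇒ Estor voukusi
Only 'voukusi' matches the regular Estor development of *vahukuke.

voukusi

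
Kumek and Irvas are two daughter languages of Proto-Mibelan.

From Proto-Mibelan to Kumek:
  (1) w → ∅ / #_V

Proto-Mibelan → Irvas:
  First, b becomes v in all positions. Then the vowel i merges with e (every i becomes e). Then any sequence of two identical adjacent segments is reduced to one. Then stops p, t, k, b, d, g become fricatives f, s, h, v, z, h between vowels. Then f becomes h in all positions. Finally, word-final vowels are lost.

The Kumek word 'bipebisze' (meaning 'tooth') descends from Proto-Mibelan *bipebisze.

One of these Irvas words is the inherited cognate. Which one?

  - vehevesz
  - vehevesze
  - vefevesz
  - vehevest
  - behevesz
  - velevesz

vehevesz

Irvas: *bipebisze
  bipebisze → vipevisze   [unconditioned shift]
  vipevisze → vepevesze   [vowel merger]
  vepevesze (rule 3 does not apply)
  vepevesze → vefevesze   [intervocalic lenition]
  vefevesze → vehevesze   [unconditioned shift]
  vehevesze → vehevesz   [apocope]
  giving Irvas vehevesz.
Only 'vehevesz' matches the regular Irvas development of *bipebisze.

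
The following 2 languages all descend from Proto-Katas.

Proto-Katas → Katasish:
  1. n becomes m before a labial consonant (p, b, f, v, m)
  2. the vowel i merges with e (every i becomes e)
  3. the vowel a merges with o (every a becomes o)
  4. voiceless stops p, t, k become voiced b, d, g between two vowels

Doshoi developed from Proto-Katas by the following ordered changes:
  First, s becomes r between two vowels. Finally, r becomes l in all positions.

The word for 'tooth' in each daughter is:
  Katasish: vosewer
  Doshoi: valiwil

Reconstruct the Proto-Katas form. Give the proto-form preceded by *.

Position 2: Katasish has o, Doshoi has a. Doshoi preserves a here (none of its changes turn any other segment into a), so the proto-segment is *a.
Position 7: Katasish has r, Doshoi has l. Katasish preserves r here (none of its changes turn any other segment into r), so the proto-segment is *r.
Position 4: Katasish has e, Doshoi has i. Doshoi preserves i here (none of its changes turn any other segment into i), so the proto-segment is *i.
This points to *vasiwir. Verify forward in each daughter:
Katasish: start from *vasiwir.
  rule 1: no change — vasiwir
  rule 2 (vowel merger): vasiwir → vasewer
  rule 3 (vowel merger): vasewer → vosewer
  rule 4: no change — vosewer
  ⇒ Katasish vosewer
Doshoi: *vasiwir > variwir > valiwil  (by rhotacism, unconditioned shift)
No other proto-form is consistent with every reflex, so the reconstruction is *vasiwir.

*vasiwir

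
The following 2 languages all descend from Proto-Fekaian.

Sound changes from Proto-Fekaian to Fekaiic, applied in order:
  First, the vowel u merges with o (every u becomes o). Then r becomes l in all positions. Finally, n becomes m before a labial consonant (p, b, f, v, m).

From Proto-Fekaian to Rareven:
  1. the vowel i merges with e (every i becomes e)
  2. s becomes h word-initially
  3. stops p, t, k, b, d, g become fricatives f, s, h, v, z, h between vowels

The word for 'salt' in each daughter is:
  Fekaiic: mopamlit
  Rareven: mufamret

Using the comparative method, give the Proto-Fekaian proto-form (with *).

*mupamrit

Position 3: Fekaiic has p, Rareven has f. Fekaiic preserves p here (none of its changes turn any other segment into p), so the proto-segment is *p.
Position 2: Fekaiic has o, Rareven has u. Rareven preserves u here (none of its changes turn any other segment into u), so the proto-segment is *u.
This points to *mupamrit. Verify forward in each daughter:
Fekaiic: start from *mupamrit.
  rule 1 (vowel merger): mupamrit → mopamrit
  rule 2 (unconditioned shift): mopamrit → mopamlit
  rule 3: no change — mopamlit
  ⇒ Fekaiic mopamlit
Rareven: start from *mupamrit.
  rule 1 (vowel merger): mupamrit → mupamret
  rule 2: no change — mupamret
  rule 3 (intervocalic lenition): mupamret → mufamret
  ⇒ Rareven mufamret
*mupamrit is the unique common source.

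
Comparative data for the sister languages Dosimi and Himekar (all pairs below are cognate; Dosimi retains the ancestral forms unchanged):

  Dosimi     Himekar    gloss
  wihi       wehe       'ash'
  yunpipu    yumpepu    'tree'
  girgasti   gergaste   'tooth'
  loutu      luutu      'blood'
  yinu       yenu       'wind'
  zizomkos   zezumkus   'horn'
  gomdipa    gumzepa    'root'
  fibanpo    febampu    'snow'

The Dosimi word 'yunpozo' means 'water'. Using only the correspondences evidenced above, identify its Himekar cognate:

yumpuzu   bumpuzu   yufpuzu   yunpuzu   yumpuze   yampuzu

yunpipu ~ yumpepu, fibanpo ~ febampu — Dosimi n corresponds to Himekar m after a vowel, before a labial obstruent.
zizomkos ~ zezumkus — Dosimi o corresponds to Himekar u after a consonant, before a consonant other than r, m, n, p, b, f, v.
fibanpo ~ febampu — Dosimi o corresponds to Himekar u word-finally.
Applying these to Dosimi 'yunpozo':
  yunpozo → yumpozo   (n→m after a vowel, before a labial obstruent)
  yumpozo → yumpuzo   (o→u after a consonant, before a consonant other than r, m, n, p, b, f, v)
  yumpuzo → yumpuzu   (o→u word-finally)
So the Himekar cognate is 'yumpuzu'.

yumpuzu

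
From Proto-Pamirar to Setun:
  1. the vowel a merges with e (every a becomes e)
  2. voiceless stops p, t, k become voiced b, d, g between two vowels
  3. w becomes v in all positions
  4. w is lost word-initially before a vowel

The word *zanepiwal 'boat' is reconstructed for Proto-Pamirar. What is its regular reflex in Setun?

Setun: *zanepiwal > zenepiwel > zenebiwel > zenebivel  (by vowel merger, intervocalic voicing, unconditioned shift)

zenebivel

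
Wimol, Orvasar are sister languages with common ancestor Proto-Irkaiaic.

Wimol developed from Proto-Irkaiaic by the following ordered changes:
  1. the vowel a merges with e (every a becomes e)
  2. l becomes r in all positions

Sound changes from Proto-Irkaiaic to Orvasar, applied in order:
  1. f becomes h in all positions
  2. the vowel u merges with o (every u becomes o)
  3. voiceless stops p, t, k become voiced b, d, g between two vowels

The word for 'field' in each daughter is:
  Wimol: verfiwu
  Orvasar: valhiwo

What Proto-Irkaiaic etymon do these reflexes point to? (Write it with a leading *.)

*valfiwu

Position 3: Wimol has r, Orvasar has l. Orvasar preserves l here (none of its changes turn any other segment into l), so the proto-segment is *l.
Position 4: Wimol has f, Orvasar has h. Wimol preserves f here (none of its changes turn any other segment into f), so the proto-segment is *f.
Position 7: Wimol has u, Orvasar has o. Wimol preserves u here (none of its changes turn any other segment into u), so the proto-segment is *u.
Continuing position by position gives *valfiwu; check it forward:
Wimol: *valfiwu > velfiwu > verfiwu  (by vowel merger, unconditioned shift)
Orvasar: *valfiwu
  valfiwu → valhiwu   [unconditioned shift]
  valhiwu → valhiwo   [vowel merger]
  valhiwo (rule 3 does not apply)
  giving Orvasar valhiwo.
*valfiwu is the unique common source.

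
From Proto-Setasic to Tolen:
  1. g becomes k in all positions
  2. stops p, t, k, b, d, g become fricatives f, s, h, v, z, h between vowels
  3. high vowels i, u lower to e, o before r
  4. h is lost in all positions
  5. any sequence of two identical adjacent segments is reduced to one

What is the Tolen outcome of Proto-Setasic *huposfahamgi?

Tolen: start from *huposfahamgi.
  rule 1 (unconditioned shift): huposfahamgi → huposfahamki
  rule 2 (intervocalic lenition): huposfahamki → hufosfahamki
  rule 3: no change — hufosfahamki
  rule 4 (h-loss): hufosfahamki → ufosfaamki
  rule 5 (degemination): ufosfaamki → ufosfamki
  ⇒ Tolen ufosfamki

ufosfamki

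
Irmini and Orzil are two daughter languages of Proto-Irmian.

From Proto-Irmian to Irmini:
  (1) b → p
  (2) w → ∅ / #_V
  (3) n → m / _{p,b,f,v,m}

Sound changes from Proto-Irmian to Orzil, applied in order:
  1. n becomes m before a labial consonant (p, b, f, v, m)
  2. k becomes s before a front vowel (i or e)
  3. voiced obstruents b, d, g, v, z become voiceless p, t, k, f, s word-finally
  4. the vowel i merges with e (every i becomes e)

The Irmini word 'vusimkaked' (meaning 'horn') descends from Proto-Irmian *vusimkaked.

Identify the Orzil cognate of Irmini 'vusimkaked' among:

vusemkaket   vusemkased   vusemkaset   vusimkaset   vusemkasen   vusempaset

vusemkaset

Orzil: *vusimkaked > vusimkased > vusimkaset > vusemkaset  (by palatalisation, final devoicing, vowel merger)
Among the options, 'vusemkaset' alone shows every Orzil change applied in order.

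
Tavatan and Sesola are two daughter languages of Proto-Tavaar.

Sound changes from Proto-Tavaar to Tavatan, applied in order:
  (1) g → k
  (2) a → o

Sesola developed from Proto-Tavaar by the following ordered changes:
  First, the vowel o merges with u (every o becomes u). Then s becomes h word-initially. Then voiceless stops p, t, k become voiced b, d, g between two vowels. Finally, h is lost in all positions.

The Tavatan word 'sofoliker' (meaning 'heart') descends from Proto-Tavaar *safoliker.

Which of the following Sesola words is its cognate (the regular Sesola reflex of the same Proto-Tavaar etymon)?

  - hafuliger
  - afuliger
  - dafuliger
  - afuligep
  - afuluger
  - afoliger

afuliger

Sesola: *safoliker
  safoliker → safuliker   [vowel merger]
  safuliker → hafuliker   [debuccalisation]
  hafuliker → hafuliger   [intervocalic voicing]
  hafuliger → afuliger   [h-loss]
  giving Sesola afuliger.
The other candidates each miss or misapply at least one Sesola change.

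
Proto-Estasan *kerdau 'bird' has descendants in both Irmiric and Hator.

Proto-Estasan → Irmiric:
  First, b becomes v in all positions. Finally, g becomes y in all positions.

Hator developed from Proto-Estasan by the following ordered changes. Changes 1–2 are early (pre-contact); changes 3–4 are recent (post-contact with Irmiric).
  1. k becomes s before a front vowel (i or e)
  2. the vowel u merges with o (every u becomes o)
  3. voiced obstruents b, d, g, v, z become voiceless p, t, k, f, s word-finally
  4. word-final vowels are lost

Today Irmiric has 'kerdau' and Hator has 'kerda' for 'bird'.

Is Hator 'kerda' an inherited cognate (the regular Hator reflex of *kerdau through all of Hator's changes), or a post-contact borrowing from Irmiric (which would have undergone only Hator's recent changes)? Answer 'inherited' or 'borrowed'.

borrowed

If inherited, *kerdau would pass through all of Hator's changes:
Hator: start from *kerdau.
  rule 1 (palatalisation): kerdau → serdau
  rule 2 (vowel merger): serdau → serdao
  rule 3: no change — serdao
  rule 4 (apocope): serdao → serda
  ⇒ Hator serda
If borrowed from Irmiric 'kerdau' after the early changes, it would undergo only the recent ones:
  rule 3 (final devoicing): no change (kerdau)
  rule 4 (apocope): kerdau → kerda
  ⇒ as a loan: kerda
Hator 'kerda' matches the loan outcome 'kerda', not the inherited 'serda' — it skipped the early Hator changes, so it was borrowed from Irmiric.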